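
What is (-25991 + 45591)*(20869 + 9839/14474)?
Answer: 2960263901000/7237 ≈ 4.0905e+8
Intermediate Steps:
(-25991 + 45591)*(20869 + 9839/14474) = 19600*(20869 + 9839*(1/14474)) = 19600*(20869 + 9839/14474) = 19600*(302067745/14474) = 2960263901000/7237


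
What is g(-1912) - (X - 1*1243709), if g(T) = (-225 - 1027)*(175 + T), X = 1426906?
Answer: 1991527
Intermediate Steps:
g(T) = -219100 - 1252*T (g(T) = -1252*(175 + T) = -219100 - 1252*T)
g(-1912) - (X - 1*1243709) = (-219100 - 1252*(-1912)) - (1426906 - 1*1243709) = (-219100 + 2393824) - (1426906 - 1243709) = 2174724 - 1*183197 = 2174724 - 183197 = 1991527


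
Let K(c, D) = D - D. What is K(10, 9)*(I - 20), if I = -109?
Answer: 0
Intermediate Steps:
K(c, D) = 0
K(10, 9)*(I - 20) = 0*(-109 - 20) = 0*(-129) = 0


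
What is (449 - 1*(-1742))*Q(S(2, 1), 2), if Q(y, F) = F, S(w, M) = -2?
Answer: 4382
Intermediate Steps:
(449 - 1*(-1742))*Q(S(2, 1), 2) = (449 - 1*(-1742))*2 = (449 + 1742)*2 = 2191*2 = 4382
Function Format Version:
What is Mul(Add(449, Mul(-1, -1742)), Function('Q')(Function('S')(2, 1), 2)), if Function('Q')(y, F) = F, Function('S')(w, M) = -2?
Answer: 4382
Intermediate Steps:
Mul(Add(449, Mul(-1, -1742)), Function('Q')(Function('S')(2, 1), 2)) = Mul(Add(449, Mul(-1, -1742)), 2) = Mul(Add(449, 1742), 2) = Mul(2191, 2) = 4382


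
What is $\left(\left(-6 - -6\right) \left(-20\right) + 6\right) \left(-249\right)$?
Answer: $-1494$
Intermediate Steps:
$\left(\left(-6 - -6\right) \left(-20\right) + 6\right) \left(-249\right) = \left(\left(-6 + 6\right) \left(-20\right) + 6\right) \left(-249\right) = \left(0 \left(-20\right) + 6\right) \left(-249\right) = \left(0 + 6\right) \left(-249\right) = 6 \left(-249\right) = -1494$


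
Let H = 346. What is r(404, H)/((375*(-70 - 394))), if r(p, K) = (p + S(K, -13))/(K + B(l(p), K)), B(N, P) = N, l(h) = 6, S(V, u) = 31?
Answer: -1/140800 ≈ -7.1023e-6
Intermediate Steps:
r(p, K) = (31 + p)/(6 + K) (r(p, K) = (p + 31)/(K + 6) = (31 + p)/(6 + K))
r(404, H)/((375*(-70 - 394))) = ((31 + 404)/(6 + 346))/((375*(-70 - 394))) = (435/352)/((375*(-464))) = ((1/352)*435)/(-174000) = (435/352)*(-1/174000) = -1/140800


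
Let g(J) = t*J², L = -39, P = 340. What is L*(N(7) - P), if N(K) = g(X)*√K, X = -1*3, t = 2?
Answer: 13260 - 702*√7 ≈ 11403.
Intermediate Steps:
X = -3
g(J) = 2*J²
N(K) = 18*√K (N(K) = (2*(-3)²)*√K = (2*9)*√K = 18*√K)
L*(N(7) - P) = -39*(18*√7 - 1*340) = -39*(18*√7 - 340) = -39*(-340 + 18*√7) = 13260 - 702*√7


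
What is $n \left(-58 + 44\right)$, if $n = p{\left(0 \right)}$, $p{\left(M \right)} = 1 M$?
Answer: $0$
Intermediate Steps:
$p{\left(M \right)} = M$
$n = 0$
$n \left(-58 + 44\right) = 0 \left(-58 + 44\right) = 0 \left(-14\right) = 0$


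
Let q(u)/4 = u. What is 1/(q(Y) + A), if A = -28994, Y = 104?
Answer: -1/28578 ≈ -3.4992e-5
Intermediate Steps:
q(u) = 4*u
1/(q(Y) + A) = 1/(4*104 - 28994) = 1/(416 - 28994) = 1/(-28578) = -1/28578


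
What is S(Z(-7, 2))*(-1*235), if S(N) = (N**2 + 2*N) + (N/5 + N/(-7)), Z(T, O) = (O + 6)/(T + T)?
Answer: 9776/49 ≈ 199.51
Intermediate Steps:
Z(T, O) = (6 + O)/(2*T) (Z(T, O) = (6 + O)/((2*T)) = (6 + O)*(1/(2*T)) = (6 + O)/(2*T))
S(N) = N**2 + 72*N/35 (S(N) = (N**2 + 2*N) + (N*(1/5) + N*(-1/7)) = (N**2 + 2*N) + (N/5 - N/7) = (N**2 + 2*N) + 2*N/35 = N**2 + 72*N/35)
S(Z(-7, 2))*(-1*235) = (((1/2)*(6 + 2)/(-7))*(72 + 35*((1/2)*(6 + 2)/(-7)))/35)*(-1*235) = (((1/2)*(-1/7)*8)*(72 + 35*((1/2)*(-1/7)*8))/35)*(-235) = ((1/35)*(-4/7)*(72 + 35*(-4/7)))*(-235) = ((1/35)*(-4/7)*(72 - 20))*(-235) = ((1/35)*(-4/7)*52)*(-235) = -208/245*(-235) = 9776/49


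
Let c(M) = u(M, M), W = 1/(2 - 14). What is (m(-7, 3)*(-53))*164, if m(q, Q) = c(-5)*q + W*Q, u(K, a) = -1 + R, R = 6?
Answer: 306393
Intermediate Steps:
u(K, a) = 5 (u(K, a) = -1 + 6 = 5)
W = -1/12 (W = 1/(-12) = -1/12 ≈ -0.083333)
c(M) = 5
m(q, Q) = 5*q - Q/12
(m(-7, 3)*(-53))*164 = ((5*(-7) - 1/12*3)*(-53))*164 = ((-35 - ¼)*(-53))*164 = -141/4*(-53)*164 = (7473/4)*164 = 306393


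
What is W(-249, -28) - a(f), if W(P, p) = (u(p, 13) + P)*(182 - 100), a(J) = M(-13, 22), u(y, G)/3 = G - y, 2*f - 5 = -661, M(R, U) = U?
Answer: -10354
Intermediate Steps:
f = -328 (f = 5/2 + (½)*(-661) = 5/2 - 661/2 = -328)
u(y, G) = -3*y + 3*G (u(y, G) = 3*(G - y) = -3*y + 3*G)
a(J) = 22
W(P, p) = 3198 - 246*p + 82*P (W(P, p) = ((-3*p + 3*13) + P)*(182 - 100) = ((-3*p + 39) + P)*82 = ((39 - 3*p) + P)*82 = (39 + P - 3*p)*82 = 3198 - 246*p + 82*P)
W(-249, -28) - a(f) = (3198 - 246*(-28) + 82*(-249)) - 1*22 = (3198 + 6888 - 20418) - 22 = -10332 - 22 = -10354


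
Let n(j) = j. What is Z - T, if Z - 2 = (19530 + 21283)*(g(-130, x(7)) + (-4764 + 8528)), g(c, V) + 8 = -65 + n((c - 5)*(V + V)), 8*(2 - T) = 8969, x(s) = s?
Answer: 588042673/8 ≈ 7.3505e+7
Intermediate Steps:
T = -8953/8 (T = 2 - ⅛*8969 = 2 - 8969/8 = -8953/8 ≈ -1119.1)
g(c, V) = -73 + 2*V*(-5 + c) (g(c, V) = -8 + (-65 + (c - 5)*(V + V)) = -8 + (-65 + (-5 + c)*(2*V)) = -8 + (-65 + 2*V*(-5 + c)) = -73 + 2*V*(-5 + c))
Z = 73504215 (Z = 2 + (19530 + 21283)*((-73 + 2*7*(-5 - 130)) + (-4764 + 8528)) = 2 + 40813*((-73 + 2*7*(-135)) + 3764) = 2 + 40813*((-73 - 1890) + 3764) = 2 + 40813*(-1963 + 3764) = 2 + 40813*1801 = 2 + 73504213 = 73504215)
Z - T = 73504215 - 1*(-8953/8) = 73504215 + 8953/8 = 588042673/8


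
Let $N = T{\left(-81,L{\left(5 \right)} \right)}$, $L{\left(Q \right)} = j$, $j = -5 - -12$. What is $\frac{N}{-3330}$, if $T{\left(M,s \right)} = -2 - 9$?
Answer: $\frac{11}{3330} \approx 0.0033033$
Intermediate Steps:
$j = 7$ ($j = -5 + 12 = 7$)
$L{\left(Q \right)} = 7$
$T{\left(M,s \right)} = -11$ ($T{\left(M,s \right)} = -2 - 9 = -11$)
$N = -11$
$\frac{N}{-3330} = - \frac{11}{-3330} = \left(-11\right) \left(- \frac{1}{3330}\right) = \frac{11}{3330}$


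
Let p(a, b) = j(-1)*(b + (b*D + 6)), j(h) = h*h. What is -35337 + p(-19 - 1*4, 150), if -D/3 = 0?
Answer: -35181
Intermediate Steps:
D = 0 (D = -3*0 = 0)
j(h) = h²
p(a, b) = 6 + b (p(a, b) = (-1)²*(b + (b*0 + 6)) = 1*(b + (0 + 6)) = 1*(b + 6) = 1*(6 + b) = 6 + b)
-35337 + p(-19 - 1*4, 150) = -35337 + (6 + 150) = -35337 + 156 = -35181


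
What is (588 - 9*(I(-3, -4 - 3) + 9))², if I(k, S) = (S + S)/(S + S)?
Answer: 248004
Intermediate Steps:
I(k, S) = 1 (I(k, S) = (2*S)/((2*S)) = (2*S)*(1/(2*S)) = 1)
(588 - 9*(I(-3, -4 - 3) + 9))² = (588 - 9*(1 + 9))² = (588 - 9*10)² = (588 - 90)² = 498² = 248004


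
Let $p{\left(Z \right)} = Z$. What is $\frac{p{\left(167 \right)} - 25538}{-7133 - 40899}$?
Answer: $\frac{25371}{48032} \approx 0.52821$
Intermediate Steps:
$\frac{p{\left(167 \right)} - 25538}{-7133 - 40899} = \frac{167 - 25538}{-7133 - 40899} = - \frac{25371}{-48032} = \left(-25371\right) \left(- \frac{1}{48032}\right) = \frac{25371}{48032}$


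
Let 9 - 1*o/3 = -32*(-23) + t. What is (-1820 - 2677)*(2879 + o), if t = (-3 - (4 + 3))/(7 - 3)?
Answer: -6345267/2 ≈ -3.1726e+6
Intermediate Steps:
t = -5/2 (t = (-3 - 1*7)/4 = (-3 - 7)*(¼) = -10*¼ = -5/2 ≈ -2.5000)
o = -4347/2 (o = 27 - 3*(-32*(-23) - 5/2) = 27 - 3*(736 - 5/2) = 27 - 3*1467/2 = 27 - 4401/2 = -4347/2 ≈ -2173.5)
(-1820 - 2677)*(2879 + o) = (-1820 - 2677)*(2879 - 4347/2) = -4497*1411/2 = -6345267/2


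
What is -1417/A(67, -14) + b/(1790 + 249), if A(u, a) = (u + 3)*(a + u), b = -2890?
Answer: -13611163/7564690 ≈ -1.7993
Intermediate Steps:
A(u, a) = (3 + u)*(a + u)
-1417/A(67, -14) + b/(1790 + 249) = -1417/(67² + 3*(-14) + 3*67 - 14*67) - 2890/(1790 + 249) = -1417/(4489 - 42 + 201 - 938) - 2890/2039 = -1417/3710 - 2890*1/2039 = -1417*1/3710 - 2890/2039 = -1417/3710 - 2890/2039 = -13611163/7564690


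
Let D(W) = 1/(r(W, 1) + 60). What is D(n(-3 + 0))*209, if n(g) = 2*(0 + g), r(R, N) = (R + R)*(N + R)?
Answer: 209/120 ≈ 1.7417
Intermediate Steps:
r(R, N) = 2*R*(N + R) (r(R, N) = (2*R)*(N + R) = 2*R*(N + R))
n(g) = 2*g
D(W) = 1/(60 + 2*W*(1 + W)) (D(W) = 1/(2*W*(1 + W) + 60) = 1/(60 + 2*W*(1 + W)))
D(n(-3 + 0))*209 = (1/(2*(30 + (2*(-3 + 0))*(1 + 2*(-3 + 0)))))*209 = (1/(2*(30 + (2*(-3))*(1 + 2*(-3)))))*209 = (1/(2*(30 - 6*(1 - 6))))*209 = (1/(2*(30 - 6*(-5))))*209 = (1/(2*(30 + 30)))*209 = ((½)/60)*209 = ((½)*(1/60))*209 = (1/120)*209 = 209/120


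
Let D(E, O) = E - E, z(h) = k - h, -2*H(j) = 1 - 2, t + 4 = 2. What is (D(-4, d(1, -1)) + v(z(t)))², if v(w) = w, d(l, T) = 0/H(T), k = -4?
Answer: 4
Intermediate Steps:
t = -2 (t = -4 + 2 = -2)
H(j) = ½ (H(j) = -(1 - 2)/2 = -½*(-1) = ½)
z(h) = -4 - h
d(l, T) = 0 (d(l, T) = 0/(½) = 0*2 = 0)
D(E, O) = 0
(D(-4, d(1, -1)) + v(z(t)))² = (0 + (-4 - 1*(-2)))² = (0 + (-4 + 2))² = (0 - 2)² = (-2)² = 4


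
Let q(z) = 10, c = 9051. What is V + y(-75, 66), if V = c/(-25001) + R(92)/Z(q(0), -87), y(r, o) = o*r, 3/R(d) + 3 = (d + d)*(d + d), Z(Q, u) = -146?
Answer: -611708278049541/123568392538 ≈ -4950.4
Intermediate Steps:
R(d) = 3/(-3 + 4*d²) (R(d) = 3/(-3 + (d + d)*(d + d)) = 3/(-3 + (2*d)*(2*d)) = 3/(-3 + 4*d²))
V = -44734986441/123568392538 (V = 9051/(-25001) + (3/(-3 + 4*92²))/(-146) = 9051*(-1/25001) + (3/(-3 + 4*8464))*(-1/146) = -9051/25001 + (3/(-3 + 33856))*(-1/146) = -9051/25001 + (3/33853)*(-1/146) = -9051/25001 - 3/4942538 = -44734986441/123568392538 ≈ -0.36203)
V + y(-75, 66) = -44734986441/123568392538 + 66*(-75) = -44734986441/123568392538 - 4950 = -611708278049541/123568392538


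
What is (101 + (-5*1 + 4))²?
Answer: 10000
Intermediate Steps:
(101 + (-5*1 + 4))² = (101 + (-5 + 4))² = (101 - 1)² = 100² = 10000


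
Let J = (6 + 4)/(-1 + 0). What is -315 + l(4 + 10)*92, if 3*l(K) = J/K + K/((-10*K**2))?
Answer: -35398/105 ≈ -337.12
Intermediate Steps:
J = -10 (J = 10/(-1) = 10*(-1) = -10)
l(K) = -101/(30*K) (l(K) = (-10/K + K/((-10*K**2)))/3 = (-10/K + K*(-1/(10*K**2)))/3 = (-10/K - 1/(10*K))/3 = (-101/(10*K))/3 = -101/(30*K))
-315 + l(4 + 10)*92 = -315 - 101/(30*(4 + 10))*92 = -315 - 101/30/14*92 = -315 - 101/30*1/14*92 = -315 - 101/420*92 = -315 - 2323/105 = -35398/105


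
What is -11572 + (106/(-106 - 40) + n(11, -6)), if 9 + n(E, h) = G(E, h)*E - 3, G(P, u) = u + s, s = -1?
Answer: -851306/73 ≈ -11662.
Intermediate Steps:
G(P, u) = -1 + u (G(P, u) = u - 1 = -1 + u)
n(E, h) = -12 + E*(-1 + h) (n(E, h) = -9 + ((-1 + h)*E - 3) = -9 + (E*(-1 + h) - 3) = -9 + (-3 + E*(-1 + h)) = -12 + E*(-1 + h))
-11572 + (106/(-106 - 40) + n(11, -6)) = -11572 + (106/(-106 - 40) + (-12 + 11*(-1 - 6))) = -11572 + (106/(-146) + (-12 + 11*(-7))) = -11572 + (-1/146*106 + (-12 - 77)) = -11572 + (-53/73 - 89) = -11572 - 6550/73 = -851306/73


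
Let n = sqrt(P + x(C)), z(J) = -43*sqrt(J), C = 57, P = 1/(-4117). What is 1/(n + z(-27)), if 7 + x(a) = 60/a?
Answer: 78223*I/(-2*sqrt(9098117130) + 10090767*sqrt(3)) ≈ 0.004525*I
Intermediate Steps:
P = -1/4117 ≈ -0.00024290
x(a) = -7 + 60/a
n = 2*I*sqrt(9098117130)/78223 (n = sqrt(-1/4117 + (-7 + 60/57)) = sqrt(-1/4117 + (-7 + 60*(1/57))) = sqrt(-1/4117 + (-7 + 20/19)) = sqrt(-1/4117 - 113/19) = sqrt(-465240/78223) = 2*I*sqrt(9098117130)/78223 ≈ 2.4388*I)
1/(n + z(-27)) = 1/(2*I*sqrt(9098117130)/78223 - 129*I*sqrt(3)) = 1/(-129*I*sqrt(3) + 2*I*sqrt(9098117130)/78223)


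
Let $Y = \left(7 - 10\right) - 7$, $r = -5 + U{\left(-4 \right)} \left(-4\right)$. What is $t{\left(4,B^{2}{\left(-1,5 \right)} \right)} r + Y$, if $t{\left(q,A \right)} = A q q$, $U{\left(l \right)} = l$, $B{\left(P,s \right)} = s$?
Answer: $4390$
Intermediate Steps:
$t{\left(q,A \right)} = A q^{2}$
$r = 11$ ($r = -5 - -16 = -5 + 16 = 11$)
$Y = -10$ ($Y = -3 - 7 = -10$)
$t{\left(4,B^{2}{\left(-1,5 \right)} \right)} r + Y = 5^{2} \cdot 4^{2} \cdot 11 - 10 = 25 \cdot 16 \cdot 11 - 10 = 400 \cdot 11 - 10 = 4400 - 10 = 4390$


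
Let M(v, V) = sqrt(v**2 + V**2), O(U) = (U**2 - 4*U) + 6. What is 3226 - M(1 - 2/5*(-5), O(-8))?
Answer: 3226 - 3*sqrt(1157) ≈ 3124.0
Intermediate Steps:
O(U) = 6 + U**2 - 4*U
M(v, V) = sqrt(V**2 + v**2)
3226 - M(1 - 2/5*(-5), O(-8)) = 3226 - sqrt((6 + (-8)**2 - 4*(-8))**2 + (1 - 2/5*(-5))**2) = 3226 - sqrt((6 + 64 + 32)**2 + (1 - 2*1/5*(-5))**2) = 3226 - sqrt(102**2 + (1 - 2/5*(-5))**2) = 3226 - sqrt(10404 + (1 + 2)**2) = 3226 - sqrt(10404 + 3**2) = 3226 - sqrt(10404 + 9) = 3226 - sqrt(10413) = 3226 - 3*sqrt(1157)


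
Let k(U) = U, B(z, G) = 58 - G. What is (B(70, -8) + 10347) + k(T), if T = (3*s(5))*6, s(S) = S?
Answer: 10503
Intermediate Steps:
T = 90 (T = (3*5)*6 = 15*6 = 90)
(B(70, -8) + 10347) + k(T) = ((58 - 1*(-8)) + 10347) + 90 = ((58 + 8) + 10347) + 90 = (66 + 10347) + 90 = 10413 + 90 = 10503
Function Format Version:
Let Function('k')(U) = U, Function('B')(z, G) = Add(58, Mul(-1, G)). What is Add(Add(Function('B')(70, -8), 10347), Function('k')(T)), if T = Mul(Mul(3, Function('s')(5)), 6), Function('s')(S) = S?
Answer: 10503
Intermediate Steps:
T = 90 (T = Mul(Mul(3, 5), 6) = Mul(15, 6) = 90)
Add(Add(Function('B')(70, -8), 10347), Function('k')(T)) = Add(Add(Add(58, Mul(-1, -8)), 10347), 90) = Add(Add(Add(58, 8), 10347), 90) = Add(Add(66, 10347), 90) = Add(10413, 90) = 10503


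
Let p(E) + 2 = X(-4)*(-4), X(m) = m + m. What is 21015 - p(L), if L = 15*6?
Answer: 20985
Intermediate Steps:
X(m) = 2*m
L = 90
p(E) = 30 (p(E) = -2 + (2*(-4))*(-4) = -2 - 8*(-4) = -2 + 32 = 30)
21015 - p(L) = 21015 - 1*30 = 21015 - 30 = 20985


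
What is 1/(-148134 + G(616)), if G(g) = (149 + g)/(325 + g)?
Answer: -941/139393329 ≈ -6.7507e-6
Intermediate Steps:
G(g) = (149 + g)/(325 + g)
1/(-148134 + G(616)) = 1/(-148134 + (149 + 616)/(325 + 616)) = 1/(-148134 + 765/941) = 1/(-139393329/941) = -941/139393329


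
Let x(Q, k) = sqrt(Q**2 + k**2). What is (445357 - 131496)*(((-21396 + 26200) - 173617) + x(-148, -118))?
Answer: -52983816993 + 8160386*sqrt(53) ≈ -5.2924e+10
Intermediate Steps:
(445357 - 131496)*(((-21396 + 26200) - 173617) + x(-148, -118)) = (445357 - 131496)*(((-21396 + 26200) - 173617) + sqrt((-148)**2 + (-118)**2)) = 313861*((4804 - 173617) + sqrt(21904 + 13924)) = 313861*(-168813 + sqrt(35828)) = 313861*(-168813 + 26*sqrt(53)) = -52983816993 + 8160386*sqrt(53)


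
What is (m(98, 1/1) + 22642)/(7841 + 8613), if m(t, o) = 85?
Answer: 22727/16454 ≈ 1.3812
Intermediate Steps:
(m(98, 1/1) + 22642)/(7841 + 8613) = (85 + 22642)/(7841 + 8613) = 22727/16454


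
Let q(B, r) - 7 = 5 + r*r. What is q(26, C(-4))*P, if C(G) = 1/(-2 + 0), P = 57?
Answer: 2793/4 ≈ 698.25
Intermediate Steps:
C(G) = -1/2 (C(G) = 1/(-2) = -1/2)
q(B, r) = 12 + r**2 (q(B, r) = 7 + (5 + r*r) = 7 + (5 + r**2) = 12 + r**2)
q(26, C(-4))*P = (12 + (-1/2)**2)*57 = (12 + 1/4)*57 = (49/4)*57 = 2793/4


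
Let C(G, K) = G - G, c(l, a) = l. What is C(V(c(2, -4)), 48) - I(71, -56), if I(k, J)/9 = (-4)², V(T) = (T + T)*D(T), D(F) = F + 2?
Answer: -144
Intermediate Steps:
D(F) = 2 + F
V(T) = 2*T*(2 + T) (V(T) = (T + T)*(2 + T) = (2*T)*(2 + T) = 2*T*(2 + T))
I(k, J) = 144 (I(k, J) = 9*(-4)² = 9*16 = 144)
C(G, K) = 0
C(V(c(2, -4)), 48) - I(71, -56) = 0 - 1*144 = 0 - 144 = -144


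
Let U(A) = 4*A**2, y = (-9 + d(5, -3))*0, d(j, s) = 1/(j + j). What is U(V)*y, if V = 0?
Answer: 0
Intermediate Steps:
d(j, s) = 1/(2*j)
y = 0 (y = (-9 + (1/2)/5)*0 = (-9 + (1/2)*(1/5))*0 = (-9 + 1/10)*0 = -89/10*0 = 0)
U(V)*y = (4*0**2)*0 = (4*0)*0 = 0*0 = 0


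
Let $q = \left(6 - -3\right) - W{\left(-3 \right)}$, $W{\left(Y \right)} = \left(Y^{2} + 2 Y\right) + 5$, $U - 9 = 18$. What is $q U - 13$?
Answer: $14$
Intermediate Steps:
$U = 27$ ($U = 9 + 18 = 27$)
$W{\left(Y \right)} = 5 + Y^{2} + 2 Y$
$q = 1$ ($q = \left(6 - -3\right) - \left(5 + \left(-3\right)^{2} + 2 \left(-3\right)\right) = \left(6 + 3\right) - \left(5 + 9 - 6\right) = 9 - 8 = 1$)
$q U - 13 = 1 \cdot 27 - 13 = 27 - 13 = 14$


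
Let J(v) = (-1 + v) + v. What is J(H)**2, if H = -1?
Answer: 9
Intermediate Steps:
J(v) = -1 + 2*v
J(H)**2 = (-1 + 2*(-1))**2 = (-1 - 2)**2 = (-3)**2 = 9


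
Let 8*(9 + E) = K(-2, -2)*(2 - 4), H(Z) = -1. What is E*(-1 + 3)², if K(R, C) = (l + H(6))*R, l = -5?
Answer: -48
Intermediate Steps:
K(R, C) = -6*R (K(R, C) = (-5 - 1)*R = -6*R)
E = -12 (E = -9 + ((-6*(-2))*(2 - 4))/8 = -9 + (12*(-2))/8 = -9 + (⅛)*(-24) = -9 - 3 = -12)
E*(-1 + 3)² = -12*(-1 + 3)² = -12*2² = -12*4 = -48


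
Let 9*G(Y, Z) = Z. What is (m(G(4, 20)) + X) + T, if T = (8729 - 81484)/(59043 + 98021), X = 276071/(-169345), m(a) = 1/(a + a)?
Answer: -24848480163/13299001540 ≈ -1.8684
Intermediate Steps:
G(Y, Z) = Z/9
m(a) = 1/(2*a)
X = -276071/169345 (X = 276071*(-1/169345) = -276071/169345 ≈ -1.6302)
T = -72755/157064 ≈ -0.46322
(m(G(4, 20)) + X) + T = (1/(2*(((1/9)*20))) - 276071/169345) - 72755/157064 = (1/(2*(20/9)) - 276071/169345) - 72755/157064 = ((1/2)*(9/20) - 276071/169345) - 72755/157064 = (9/40 - 276071/169345) - 72755/157064 = -1903747/1354760 - 72755/157064 = -24848480163/13299001540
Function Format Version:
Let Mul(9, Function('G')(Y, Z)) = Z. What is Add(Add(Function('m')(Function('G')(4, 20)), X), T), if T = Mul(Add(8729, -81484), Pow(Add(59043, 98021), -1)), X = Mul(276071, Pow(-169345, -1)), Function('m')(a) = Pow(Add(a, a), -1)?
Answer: Rational(-24848480163, 13299001540) ≈ -1.8684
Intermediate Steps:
Function('G')(Y, Z) = Mul(Rational(1, 9), Z)
Function('m')(a) = Mul(Rational(1, 2), Pow(a, -1)) (Function('m')(a) = Pow(Mul(2, a), -1) = Mul(Rational(1, 2), Pow(a, -1)))
X = Rational(-276071, 169345) (X = Mul(276071, Rational(-1, 169345)) = Rational(-276071, 169345) ≈ -1.6302)
T = Rational(-72755, 157064) (T = Mul(-72755, Pow(157064, -1)) = Mul(-72755, Rational(1, 157064)) = Rational(-72755, 157064) ≈ -0.46322)
Add(Add(Function('m')(Function('G')(4, 20)), X), T) = Add(Add(Mul(Rational(1, 2), Pow(Mul(Rational(1, 9), 20), -1)), Rational(-276071, 169345)), Rational(-72755, 157064)) = Add(Add(Mul(Rational(1, 2), Pow(Rational(20, 9), -1)), Rational(-276071, 169345)), Rational(-72755, 157064)) = Add(Add(Mul(Rational(1, 2), Rational(9, 20)), Rational(-276071, 169345)), Rational(-72755, 157064)) = Add(Add(Rational(9, 40), Rational(-276071, 169345)), Rational(-72755, 157064)) = Add(Rational(-1903747, 1354760), Rational(-72755, 157064)) = Rational(-24848480163, 13299001540)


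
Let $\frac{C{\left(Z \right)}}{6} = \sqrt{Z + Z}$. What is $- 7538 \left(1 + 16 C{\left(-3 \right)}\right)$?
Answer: $-7538 - 723648 i \sqrt{6} \approx -7538.0 - 1.7726 \cdot 10^{6} i$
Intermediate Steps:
$C{\left(Z \right)} = 6 \sqrt{2} \sqrt{Z}$ ($C{\left(Z \right)} = 6 \sqrt{Z + Z} = 6 \sqrt{2 Z} = 6 \sqrt{2} \sqrt{Z}$)
$- 7538 \left(1 + 16 C{\left(-3 \right)}\right) = - 7538 \left(1 + 16 \cdot 6 \sqrt{2} \sqrt{-3}\right) = - 7538 \left(1 + 16 \cdot 6 \sqrt{2} i \sqrt{3}\right) = - 7538 \left(1 + 16 \cdot 6 i \sqrt{6}\right) = - 7538 \left(1 + 96 i \sqrt{6}\right) = -7538 - 723648 i \sqrt{6}$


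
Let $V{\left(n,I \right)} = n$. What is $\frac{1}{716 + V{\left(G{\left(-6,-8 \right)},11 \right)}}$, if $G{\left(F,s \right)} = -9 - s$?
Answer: $\frac{1}{715} \approx 0.0013986$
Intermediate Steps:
$\frac{1}{716 + V{\left(G{\left(-6,-8 \right)},11 \right)}} = \frac{1}{716 - 1} = \frac{1}{715}$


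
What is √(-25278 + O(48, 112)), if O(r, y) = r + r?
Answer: 3*I*√2798 ≈ 158.69*I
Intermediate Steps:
O(r, y) = 2*r
√(-25278 + O(48, 112)) = √(-25278 + 2*48) = √(-25278 + 96) = √(-25182) = 3*I*√2798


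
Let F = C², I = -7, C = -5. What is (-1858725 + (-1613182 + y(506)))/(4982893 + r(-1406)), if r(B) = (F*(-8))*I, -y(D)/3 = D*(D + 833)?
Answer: -5504509/4984293 ≈ -1.1044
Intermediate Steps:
y(D) = -3*D*(833 + D) (y(D) = -3*D*(D + 833) = -3*D*(833 + D))
F = 25 (F = (-5)² = 25)
r(B) = 1400 (r(B) = (25*(-8))*(-7) = -200*(-7) = 1400)
(-1858725 + (-1613182 + y(506)))/(4982893 + r(-1406)) = (-1858725 + (-1613182 - 3*506*(833 + 506)))/(4982893 + 1400) = (-1858725 + (-1613182 - 3*506*1339))/4984293 = (-1858725 + (-1613182 - 2032602))*(1/4984293) = (-1858725 - 3645784)*(1/4984293) = -5504509*1/4984293 = -5504509/4984293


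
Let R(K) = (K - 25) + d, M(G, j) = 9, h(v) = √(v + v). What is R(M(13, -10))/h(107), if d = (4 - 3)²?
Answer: -15*√214/214 ≈ -1.0254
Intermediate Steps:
h(v) = √2*√v (h(v) = √(2*v) = √2*√v)
d = 1 (d = 1² = 1)
R(K) = -24 + K (R(K) = (K - 25) + 1 = (-25 + K) + 1 = -24 + K)
R(M(13, -10))/h(107) = (-24 + 9)/((√2*√107)) = -15*√214/214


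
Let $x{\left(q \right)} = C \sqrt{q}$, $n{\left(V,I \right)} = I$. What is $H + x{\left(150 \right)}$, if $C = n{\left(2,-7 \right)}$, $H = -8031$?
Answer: $-8031 - 35 \sqrt{6} \approx -8116.7$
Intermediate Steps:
$C = -7$
$x{\left(q \right)} = - 7 \sqrt{q}$
$H + x{\left(150 \right)} = -8031 - 7 \sqrt{150} = -8031 - 7 \cdot 5 \sqrt{6} = -8031 - 35 \sqrt{6}$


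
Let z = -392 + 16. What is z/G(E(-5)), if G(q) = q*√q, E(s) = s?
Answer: -376*I*√5/25 ≈ -33.63*I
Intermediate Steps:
G(q) = q^(3/2)
z = -376
z/G(E(-5)) = -376*I*√5/25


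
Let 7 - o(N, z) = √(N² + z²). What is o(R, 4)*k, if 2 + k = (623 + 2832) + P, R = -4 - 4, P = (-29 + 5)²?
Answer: 28203 - 16116*√5 ≈ -7833.5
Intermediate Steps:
P = 576 (P = (-24)² = 576)
R = -8
o(N, z) = 7 - √(N² + z²)
k = 4029 (k = -2 + ((623 + 2832) + 576) = -2 + (3455 + 576) = -2 + 4031 = 4029)
o(R, 4)*k = (7 - √((-8)² + 4²))*4029 = (7 - √(64 + 16))*4029 = (7 - √80)*4029 = (7 - 4*√5)*4029 = 28203 - 16116*√5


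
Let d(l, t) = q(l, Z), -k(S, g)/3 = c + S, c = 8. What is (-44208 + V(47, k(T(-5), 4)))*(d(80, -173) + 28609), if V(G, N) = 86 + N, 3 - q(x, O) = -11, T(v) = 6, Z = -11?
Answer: -1264106172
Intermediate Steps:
q(x, O) = 14 (q(x, O) = 3 - 1*(-11) = 3 + 11 = 14)
k(S, g) = -24 - 3*S (k(S, g) = -3*(8 + S) = -24 - 3*S)
d(l, t) = 14
(-44208 + V(47, k(T(-5), 4)))*(d(80, -173) + 28609) = (-44208 + (86 + (-24 - 3*6)))*(14 + 28609) = (-44208 + (86 + (-24 - 18)))*28623 = (-44208 + (86 - 42))*28623 = (-44208 + 44)*28623 = -44164*28623 = -1264106172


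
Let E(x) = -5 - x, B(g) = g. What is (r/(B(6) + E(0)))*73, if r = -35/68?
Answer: -2555/68 ≈ -37.574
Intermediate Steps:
r = -35/68 (r = -35*1/68 = -35/68 ≈ -0.51471)
(r/(B(6) + E(0)))*73 = -35/(68*(6 + (-5 - 1*0)))*73 = -35/(68*(6 + (-5 + 0)))*73 = -35/(68*(6 - 5))*73 = -35/68/1*73 = -35/68*1*73 = -35/68*73 = -2555/68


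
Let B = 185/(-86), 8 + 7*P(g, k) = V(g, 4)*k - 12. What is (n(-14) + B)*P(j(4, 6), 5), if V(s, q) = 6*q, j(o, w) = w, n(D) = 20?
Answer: 76750/301 ≈ 254.98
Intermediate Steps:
P(g, k) = -20/7 + 24*k/7 (P(g, k) = -8/7 + ((6*4)*k - 12)/7 = -8/7 + (24*k - 12)/7 = -8/7 + (-12 + 24*k)/7 = -8/7 + (-12/7 + 24*k/7) = -20/7 + 24*k/7)
B = -185/86 (B = 185*(-1/86) = -185/86 ≈ -2.1512)
(n(-14) + B)*P(j(4, 6), 5) = (20 - 185/86)*(-20/7 + (24/7)*5) = 1535*(-20/7 + 120/7)/86 = (1535/86)*(100/7) = 76750/301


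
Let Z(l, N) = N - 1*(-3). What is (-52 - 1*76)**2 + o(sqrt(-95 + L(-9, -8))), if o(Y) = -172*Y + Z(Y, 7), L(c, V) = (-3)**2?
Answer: 16394 - 172*I*sqrt(86) ≈ 16394.0 - 1595.1*I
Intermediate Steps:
L(c, V) = 9
Z(l, N) = 3 + N (Z(l, N) = N + 3 = 3 + N)
o(Y) = 10 - 172*Y (o(Y) = -172*Y + (3 + 7) = -172*Y + 10 = 10 - 172*Y)
(-52 - 1*76)**2 + o(sqrt(-95 + L(-9, -8))) = (-52 - 1*76)**2 + (10 - 172*sqrt(-95 + 9)) = (-52 - 76)**2 + (10 - 172*I*sqrt(86)) = (-128)**2 + (10 - 172*I*sqrt(86)) = 16384 + (10 - 172*I*sqrt(86)) = 16394 - 172*I*sqrt(86)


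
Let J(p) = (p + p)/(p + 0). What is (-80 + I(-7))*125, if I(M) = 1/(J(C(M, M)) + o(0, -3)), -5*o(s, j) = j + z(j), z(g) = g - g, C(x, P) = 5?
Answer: -129375/13 ≈ -9951.9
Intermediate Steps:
z(g) = 0
o(s, j) = -j/5 (o(s, j) = -(j + 0)/5 = -j/5)
J(p) = 2 (J(p) = (2*p)/p = 2)
I(M) = 5/13 (I(M) = 1/(2 - 1/5*(-3)) = 1/(2 + 3/5) = 1/(13/5) = 5/13)
(-80 + I(-7))*125 = (-80 + 5/13)*125 = -1035/13*125 = -129375/13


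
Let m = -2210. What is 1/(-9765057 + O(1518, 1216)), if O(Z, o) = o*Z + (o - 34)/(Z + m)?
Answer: -346/2740033065 ≈ -1.2628e-7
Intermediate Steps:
O(Z, o) = Z*o + (-34 + o)/(-2210 + Z) (O(Z, o) = o*Z + (o - 34)/(Z - 2210) = Z*o + (-34 + o)/(-2210 + Z))
1/(-9765057 + O(1518, 1216)) = 1/(-9765057 + (-34 + 1216 + 1216*1518² - 2210*1518*1216)/(-2210 + 1518)) = 1/(-9765057 + (-34 + 1216 + 1216*2304324 - 4079412480)/(-692)) = 1/(-9765057 - (-34 + 1216 + 2802057984 - 4079412480)/692) = 1/(-9765057 - 1/692*(-1277353314)) = 1/(-9765057 + 638676657/346) = 1/(-2740033065/346) = -346/2740033065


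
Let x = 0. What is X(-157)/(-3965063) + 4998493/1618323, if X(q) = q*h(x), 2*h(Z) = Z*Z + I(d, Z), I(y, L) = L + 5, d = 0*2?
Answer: 39639949683673/12833505298698 ≈ 3.0888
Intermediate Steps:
d = 0
I(y, L) = 5 + L
h(Z) = 5/2 + Z/2 + Z²/2 (h(Z) = (Z*Z + (5 + Z))/2 = (Z² + (5 + Z))/2 = (5 + Z + Z²)/2 = 5/2 + Z/2 + Z²/2)
X(q) = 5*q/2 (X(q) = q*(5/2 + (½)*0 + (½)*0²) = q*(5/2 + 0 + (½)*0) = q*(5/2 + 0 + 0) = q*(5/2) = 5*q/2)
X(-157)/(-3965063) + 4998493/1618323 = ((5/2)*(-157))/(-3965063) + 4998493/1618323 = -785/2*(-1/3965063) + 4998493*(1/1618323) = 785/7930126 + 4998493/1618323 = 39639949683673/12833505298698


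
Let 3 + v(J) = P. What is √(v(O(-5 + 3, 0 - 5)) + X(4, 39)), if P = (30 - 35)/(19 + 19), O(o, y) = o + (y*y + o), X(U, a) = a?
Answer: √51794/38 ≈ 5.9890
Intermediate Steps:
O(o, y) = y² + 2*o (O(o, y) = o + (y² + o) = o + (o + y²) = y² + 2*o)
P = -5/38 ≈ -0.13158
v(J) = -119/38 (v(J) = -3 - 5/38 = -119/38)
√(v(O(-5 + 3, 0 - 5)) + X(4, 39)) = √(-119/38 + 39) = √(1363/38) = √51794/38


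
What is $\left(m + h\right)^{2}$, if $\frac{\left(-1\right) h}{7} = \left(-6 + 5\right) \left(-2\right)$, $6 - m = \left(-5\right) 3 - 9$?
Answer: $256$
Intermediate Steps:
$m = 30$ ($m = 6 - \left(\left(-5\right) 3 - 9\right) = 6 - \left(-15 - 9\right) = 6 - -24 = 6 + 24 = 30$)
$h = -14$ ($h = - 7 \left(-6 + 5\right) \left(-2\right) = - 7 \left(\left(-1\right) \left(-2\right)\right) = \left(-7\right) 2 = -14$)
$\left(m + h\right)^{2} = \left(30 - 14\right)^{2} = 16^{2} = 256$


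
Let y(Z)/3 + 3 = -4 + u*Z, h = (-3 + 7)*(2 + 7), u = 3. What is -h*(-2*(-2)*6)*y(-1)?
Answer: 25920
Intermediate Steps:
h = 36 (h = 4*9 = 36)
y(Z) = -21 + 9*Z (y(Z) = -9 + 3*(-4 + 3*Z) = -9 + (-12 + 9*Z) = -21 + 9*Z)
-h*(-2*(-2)*6)*y(-1) = -36*(-2*(-2)*6)*(-21 + 9*(-1)) = -36*(4*6)*(-21 - 9) = -36*24*(-30) = -864*(-30) = -1*(-25920) = 25920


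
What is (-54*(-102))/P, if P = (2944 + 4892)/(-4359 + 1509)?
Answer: -1308150/653 ≈ -2003.3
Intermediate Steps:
P = -1306/475 (P = 7836/(-2850) = 7836*(-1/2850) = -1306/475 ≈ -2.7495)
(-54*(-102))/P = (-54*(-102))/(-1306/475) = 5508*(-475/1306) = -1308150/653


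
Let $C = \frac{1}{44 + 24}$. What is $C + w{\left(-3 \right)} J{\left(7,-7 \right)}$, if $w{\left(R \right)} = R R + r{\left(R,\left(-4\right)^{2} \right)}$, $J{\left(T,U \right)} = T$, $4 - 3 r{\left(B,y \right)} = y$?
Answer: $\frac{2381}{68} \approx 35.015$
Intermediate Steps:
$r{\left(B,y \right)} = \frac{4}{3} - \frac{y}{3}$
$w{\left(R \right)} = -4 + R^{2}$ ($w{\left(R \right)} = R R + \left(\frac{4}{3} - \frac{\left(-4\right)^{2}}{3}\right) = R^{2} + \left(\frac{4}{3} - \frac{16}{3}\right) = R^{2} - 4 = -4 + R^{2}$)
$C = \frac{1}{68} \approx 0.014706$
$C + w{\left(-3 \right)} J{\left(7,-7 \right)} = \frac{1}{68} + \left(-4 + \left(-3\right)^{2}\right) 7 = \frac{1}{68} + \left(-4 + 9\right) 7 = \frac{1}{68} + 5 \cdot 7 = \frac{1}{68} + 35 = \frac{2381}{68}$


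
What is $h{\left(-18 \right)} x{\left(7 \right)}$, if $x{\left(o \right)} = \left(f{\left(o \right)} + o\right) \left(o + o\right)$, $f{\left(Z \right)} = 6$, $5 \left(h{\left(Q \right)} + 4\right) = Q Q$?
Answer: $\frac{55328}{5} \approx 11066.0$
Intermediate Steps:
$h{\left(Q \right)} = -4 + \frac{Q^{2}}{5}$ ($h{\left(Q \right)} = -4 + \frac{Q Q}{5} = -4 + \frac{Q^{2}}{5}$)
$x{\left(o \right)} = 2 o \left(6 + o\right)$ ($x{\left(o \right)} = \left(6 + o\right) \left(o + o\right) = \left(6 + o\right) 2 o = 2 o \left(6 + o\right)$)
$h{\left(-18 \right)} x{\left(7 \right)} = \left(-4 + \frac{\left(-18\right)^{2}}{5}\right) 2 \cdot 7 \left(6 + 7\right) = \left(-4 + \frac{1}{5} \cdot 324\right) 2 \cdot 7 \cdot 13 = \left(-4 + \frac{324}{5}\right) 182 = \frac{304}{5} \cdot 182 = \frac{55328}{5}$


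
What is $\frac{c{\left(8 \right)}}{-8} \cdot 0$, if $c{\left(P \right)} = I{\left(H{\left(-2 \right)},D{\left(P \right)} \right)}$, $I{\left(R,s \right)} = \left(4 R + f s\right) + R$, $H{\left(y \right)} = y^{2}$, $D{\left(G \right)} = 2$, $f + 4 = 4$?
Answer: $0$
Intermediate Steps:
$f = 0$ ($f = -4 + 4 = 0$)
$I{\left(R,s \right)} = 5 R$ ($I{\left(R,s \right)} = \left(4 R + 0 s\right) + R = \left(4 R + 0\right) + R = 4 R + R = 5 R$)
$c{\left(P \right)} = 20$ ($c{\left(P \right)} = 5 \left(-2\right)^{2} = 5 \cdot 4 = 20$)
$\frac{c{\left(8 \right)}}{-8} \cdot 0 = \frac{20}{-8} \cdot 0 = 20 \left(- \frac{1}{8}\right) 0 = \left(- \frac{5}{2}\right) 0 = 0$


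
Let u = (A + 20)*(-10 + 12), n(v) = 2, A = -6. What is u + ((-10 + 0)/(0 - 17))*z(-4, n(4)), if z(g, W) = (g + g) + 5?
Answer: 446/17 ≈ 26.235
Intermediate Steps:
z(g, W) = 5 + 2*g (z(g, W) = 2*g + 5 = 5 + 2*g)
u = 28 (u = (-6 + 20)*(-10 + 12) = 14*2 = 28)
u + ((-10 + 0)/(0 - 17))*z(-4, n(4)) = 28 + ((-10 + 0)/(0 - 17))*(5 + 2*(-4)) = 28 + (-10/(-17))*(5 - 8) = 28 - 10*(-1/17)*(-3) = 28 + (10/17)*(-3) = 28 - 30/17 = 446/17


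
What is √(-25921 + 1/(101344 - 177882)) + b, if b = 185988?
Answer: 185988 + I*√3098916621438/10934 ≈ 1.8599e+5 + 161.0*I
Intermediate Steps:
√(-25921 + 1/(101344 - 177882)) + b = √(-25921 + 1/(101344 - 177882)) + 185988 = √(-25921 + 1/(-76538)) + 185988 = √(-25921 - 1/76538) + 185988 = √(-1983941499/76538) + 185988 = I*√3098916621438/10934 + 185988 = 185988 + I*√3098916621438/10934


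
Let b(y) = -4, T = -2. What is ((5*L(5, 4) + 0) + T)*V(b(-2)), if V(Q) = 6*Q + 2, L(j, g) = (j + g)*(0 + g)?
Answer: -3916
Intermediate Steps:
L(j, g) = g*(g + j) (L(j, g) = (g + j)*g = g*(g + j))
V(Q) = 2 + 6*Q
((5*L(5, 4) + 0) + T)*V(b(-2)) = ((5*(4*(4 + 5)) + 0) - 2)*(2 + 6*(-4)) = ((5*(4*9) + 0) - 2)*(2 - 24) = ((5*36 + 0) - 2)*(-22) = ((180 + 0) - 2)*(-22) = (180 - 2)*(-22) = 178*(-22) = -3916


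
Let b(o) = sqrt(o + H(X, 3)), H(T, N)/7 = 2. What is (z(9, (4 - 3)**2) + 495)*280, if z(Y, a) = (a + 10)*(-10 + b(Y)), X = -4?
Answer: 107800 + 3080*sqrt(23) ≈ 1.2257e+5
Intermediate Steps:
H(T, N) = 14 (H(T, N) = 7*2 = 14)
b(o) = sqrt(14 + o) (b(o) = sqrt(o + 14) = sqrt(14 + o))
z(Y, a) = (-10 + sqrt(14 + Y))*(10 + a) (z(Y, a) = (a + 10)*(-10 + sqrt(14 + Y)) = (10 + a)*(-10 + sqrt(14 + Y)) = (-10 + sqrt(14 + Y))*(10 + a))
(z(9, (4 - 3)**2) + 495)*280 = ((-100 - 10*(4 - 3)**2 + 10*sqrt(14 + 9) + (4 - 3)**2*sqrt(14 + 9)) + 495)*280 = ((-100 - 10*1**2 + 10*sqrt(23) + 1**2*sqrt(23)) + 495)*280 = ((-100 - 10*1 + 10*sqrt(23) + 1*sqrt(23)) + 495)*280 = ((-100 - 10 + 10*sqrt(23) + sqrt(23)) + 495)*280 = ((-110 + 11*sqrt(23)) + 495)*280 = (385 + 11*sqrt(23))*280 = 107800 + 3080*sqrt(23)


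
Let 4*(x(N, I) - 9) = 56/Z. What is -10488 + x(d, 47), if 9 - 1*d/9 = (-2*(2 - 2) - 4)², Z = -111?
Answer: -1163183/111 ≈ -10479.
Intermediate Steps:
d = -63 (d = 81 - 9*(-2*(2 - 2) - 4)² = 81 - 9*(-2*0 - 4)² = 81 - 9*(0 - 4)² = 81 - 9*(-4)² = 81 - 9*16 = 81 - 144 = -63)
x(N, I) = 985/111 (x(N, I) = 9 + (56/(-111))/4 = 9 + (56*(-1/111))/4 = 9 + (¼)*(-56/111) = 9 - 14/111 = 985/111)
-10488 + x(d, 47) = -10488 + 985/111 = -1163183/111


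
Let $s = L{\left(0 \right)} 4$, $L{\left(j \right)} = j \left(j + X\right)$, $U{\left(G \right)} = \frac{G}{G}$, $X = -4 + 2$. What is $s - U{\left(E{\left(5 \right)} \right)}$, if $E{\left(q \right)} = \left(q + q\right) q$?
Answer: $-1$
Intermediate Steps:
$X = -2$
$E{\left(q \right)} = 2 q^{2}$ ($E{\left(q \right)} = 2 q q = 2 q^{2}$)
$U{\left(G \right)} = 1$
$L{\left(j \right)} = j \left(-2 + j\right)$ ($L{\left(j \right)} = j \left(j - 2\right) = j \left(-2 + j\right)$)
$s = 0$ ($s = 0 \left(-2 + 0\right) 4 = 0 \left(-2\right) 4 = 0 \cdot 4 = 0$)
$s - U{\left(E{\left(5 \right)} \right)} = 0 - 1 = -1$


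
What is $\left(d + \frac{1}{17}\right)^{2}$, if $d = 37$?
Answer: $\frac{396900}{289} \approx 1373.4$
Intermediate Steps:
$\left(d + \frac{1}{17}\right)^{2} = \left(37 + \frac{1}{17}\right)^{2} = \left(\frac{630}{17}\right)^{2} = \frac{396900}{289}$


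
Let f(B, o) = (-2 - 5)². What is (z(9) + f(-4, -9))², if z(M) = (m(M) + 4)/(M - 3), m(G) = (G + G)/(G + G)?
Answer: 89401/36 ≈ 2483.4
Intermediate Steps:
f(B, o) = 49 (f(B, o) = (-7)² = 49)
m(G) = 1 (m(G) = (2*G)/((2*G)) = (2*G)*(1/(2*G)) = 1)
z(M) = 5/(-3 + M) (z(M) = (1 + 4)/(M - 3) = 5/(-3 + M))
(z(9) + f(-4, -9))² = (5/(-3 + 9) + 49)² = (5/6 + 49)² = (5*(⅙) + 49)² = (⅚ + 49)² = (299/6)² = 89401/36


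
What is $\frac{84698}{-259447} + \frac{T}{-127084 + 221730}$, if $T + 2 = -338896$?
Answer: $- \frac{47971198157}{12277810381} \approx -3.9071$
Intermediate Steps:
$T = -338898$ ($T = -2 - 338896 = -338898$)
$\frac{84698}{-259447} + \frac{T}{-127084 + 221730} = \frac{84698}{-259447} - \frac{338898}{-127084 + 221730} = 84698 \left(- \frac{1}{259447}\right) - \frac{338898}{94646} = - \frac{84698}{259447} - \frac{169449}{47323} = - \frac{47971198157}{12277810381}$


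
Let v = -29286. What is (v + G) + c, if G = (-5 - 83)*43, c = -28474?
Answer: -61544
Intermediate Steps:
G = -3784 (G = -88*43 = -3784)
(v + G) + c = (-29286 - 3784) - 28474 = -33070 - 28474 = -61544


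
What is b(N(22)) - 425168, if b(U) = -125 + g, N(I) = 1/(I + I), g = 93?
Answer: -425200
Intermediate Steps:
N(I) = 1/(2*I)
b(U) = -32 (b(U) = -125 + 93 = -32)
b(N(22)) - 425168 = -32 - 425168 = -425200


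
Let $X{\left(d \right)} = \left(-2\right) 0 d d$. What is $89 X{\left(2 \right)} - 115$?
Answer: $-115$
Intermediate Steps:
$X{\left(d \right)} = 0$ ($X{\left(d \right)} = 0 d^{2} = 0$)
$89 X{\left(2 \right)} - 115 = 89 \cdot 0 - 115 = 0 - 115 = -115$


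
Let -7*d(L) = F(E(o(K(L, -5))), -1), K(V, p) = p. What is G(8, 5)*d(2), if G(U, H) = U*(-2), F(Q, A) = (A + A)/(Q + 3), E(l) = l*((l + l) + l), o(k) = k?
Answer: -16/273 ≈ -0.058608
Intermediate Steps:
E(l) = 3*l² (E(l) = l*(2*l + l) = l*(3*l) = 3*l²)
F(Q, A) = 2*A/(3 + Q) (F(Q, A) = (2*A)/(3 + Q) = 2*A/(3 + Q))
G(U, H) = -2*U
d(L) = 1/273 (d(L) = -2*(-1)/(7*(3 + 3*(-5)²)) = -2*(-1)/(7*(3 + 3*25)) = -2*(-1)/(7*(3 + 75)) = -2*(-1)/(7*78) = -⅐*(-1/39) = 1/273)
G(8, 5)*d(2) = -2*8*(1/273) = -16*1/273 = -16/273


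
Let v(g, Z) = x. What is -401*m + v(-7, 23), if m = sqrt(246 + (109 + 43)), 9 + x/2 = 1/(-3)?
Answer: -56/3 - 401*sqrt(398) ≈ -8018.6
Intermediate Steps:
x = -56/3 (x = -18 + 2/(-3) = -18 + 2*(-1/3) = -18 - 2/3 = -56/3 ≈ -18.667)
v(g, Z) = -56/3
m = sqrt(398) (m = sqrt(246 + 152) = sqrt(398) ≈ 19.950)
-401*m + v(-7, 23) = -401*sqrt(398) - 56/3 = -56/3 - 401*sqrt(398)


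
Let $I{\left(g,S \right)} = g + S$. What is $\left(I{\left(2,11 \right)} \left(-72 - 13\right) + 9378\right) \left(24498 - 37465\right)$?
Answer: $-107275991$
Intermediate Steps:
$I{\left(g,S \right)} = S + g$
$\left(I{\left(2,11 \right)} \left(-72 - 13\right) + 9378\right) \left(24498 - 37465\right) = \left(\left(11 + 2\right) \left(-72 - 13\right) + 9378\right) \left(24498 - 37465\right) = \left(13 \left(-85\right) + 9378\right) \left(-12967\right) = \left(-1105 + 9378\right) \left(-12967\right) = 8273 \left(-12967\right) = -107275991$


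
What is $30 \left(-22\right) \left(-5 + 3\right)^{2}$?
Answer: $-2640$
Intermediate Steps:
$30 \left(-22\right) \left(-5 + 3\right)^{2} = - 660 \left(-2\right)^{2} = \left(-660\right) 4 = -2640$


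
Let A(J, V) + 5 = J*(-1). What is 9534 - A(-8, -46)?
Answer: 9531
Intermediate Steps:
A(J, V) = -5 - J (A(J, V) = -5 + J*(-1) = -5 - J)
9534 - A(-8, -46) = 9534 - (-5 - 1*(-8)) = 9534 - (-5 + 8) = 9534 - 1*3 = 9534 - 3 = 9531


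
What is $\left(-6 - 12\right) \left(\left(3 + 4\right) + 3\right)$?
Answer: $-180$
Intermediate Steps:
$\left(-6 - 12\right) \left(\left(3 + 4\right) + 3\right) = - 18 \left(7 + 3\right) = \left(-18\right) 10 = -180$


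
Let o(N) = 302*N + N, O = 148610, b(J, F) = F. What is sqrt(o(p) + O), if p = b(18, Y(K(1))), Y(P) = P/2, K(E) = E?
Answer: sqrt(595046)/2 ≈ 385.70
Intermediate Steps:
Y(P) = P/2 (Y(P) = P*(1/2) = P/2)
p = 1/2 (p = (1/2)*1 = 1/2 ≈ 0.50000)
o(N) = 303*N
sqrt(o(p) + O) = sqrt(303*(1/2) + 148610) = sqrt(303/2 + 148610) = sqrt(297523/2) = sqrt(595046)/2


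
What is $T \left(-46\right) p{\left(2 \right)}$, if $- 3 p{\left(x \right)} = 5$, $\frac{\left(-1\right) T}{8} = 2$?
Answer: $- \frac{3680}{3} \approx -1226.7$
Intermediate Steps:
$T = -16$ ($T = \left(-8\right) 2 = -16$)
$p{\left(x \right)} = - \frac{5}{3}$ ($p{\left(x \right)} = \left(- \frac{1}{3}\right) 5 = - \frac{5}{3}$)
$T \left(-46\right) p{\left(2 \right)} = \left(-16\right) \left(-46\right) \left(- \frac{5}{3}\right) = 736 \left(- \frac{5}{3}\right) = - \frac{3680}{3}$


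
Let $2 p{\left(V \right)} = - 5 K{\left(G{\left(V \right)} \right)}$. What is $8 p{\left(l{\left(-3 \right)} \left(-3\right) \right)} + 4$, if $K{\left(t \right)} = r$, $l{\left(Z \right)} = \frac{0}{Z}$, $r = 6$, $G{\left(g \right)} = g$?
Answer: $-116$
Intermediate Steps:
$l{\left(Z \right)} = 0$
$K{\left(t \right)} = 6$
$p{\left(V \right)} = -15$ ($p{\left(V \right)} = \frac{\left(-5\right) 6}{2} = \frac{1}{2} \left(-30\right) = -15$)
$8 p{\left(l{\left(-3 \right)} \left(-3\right) \right)} + 4 = 8 \left(-15\right) + 4 = -120 + 4 = -116$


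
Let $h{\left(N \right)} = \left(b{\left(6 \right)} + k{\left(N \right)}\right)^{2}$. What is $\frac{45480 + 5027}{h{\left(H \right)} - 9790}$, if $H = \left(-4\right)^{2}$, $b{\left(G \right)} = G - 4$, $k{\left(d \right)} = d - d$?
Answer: $- \frac{50507}{9786} \approx -5.1611$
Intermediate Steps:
$k{\left(d \right)} = 0$
$b{\left(G \right)} = -4 + G$ ($b{\left(G \right)} = G - 4 = -4 + G$)
$H = 16$
$h{\left(N \right)} = 4$ ($h{\left(N \right)} = \left(\left(-4 + 6\right) + 0\right)^{2} = \left(2 + 0\right)^{2} = 2^{2} = 4$)
$\frac{45480 + 5027}{h{\left(H \right)} - 9790} = \frac{45480 + 5027}{4 - 9790} = \frac{50507}{-9786} = 50507 \left(- \frac{1}{9786}\right) = - \frac{50507}{9786}$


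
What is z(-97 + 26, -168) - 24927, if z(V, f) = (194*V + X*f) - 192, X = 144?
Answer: -63085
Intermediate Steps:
z(V, f) = -192 + 144*f + 194*V (z(V, f) = (194*V + 144*f) - 192 = (144*f + 194*V) - 192 = -192 + 144*f + 194*V)
z(-97 + 26, -168) - 24927 = (-192 + 144*(-168) + 194*(-97 + 26)) - 24927 = (-192 - 24192 + 194*(-71)) - 24927 = (-192 - 24192 - 13774) - 24927 = -38158 - 24927 = -63085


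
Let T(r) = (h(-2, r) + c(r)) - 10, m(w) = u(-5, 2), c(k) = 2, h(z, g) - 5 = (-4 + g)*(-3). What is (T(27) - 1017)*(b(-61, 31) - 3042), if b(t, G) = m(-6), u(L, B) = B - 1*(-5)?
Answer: 3305115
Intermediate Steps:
h(z, g) = 17 - 3*g (h(z, g) = 5 + (-4 + g)*(-3) = 5 + (12 - 3*g) = 17 - 3*g)
u(L, B) = 5 + B (u(L, B) = B + 5 = 5 + B)
m(w) = 7 (m(w) = 5 + 2 = 7)
b(t, G) = 7
T(r) = 9 - 3*r (T(r) = ((17 - 3*r) + 2) - 10 = (19 - 3*r) - 10 = 9 - 3*r)
(T(27) - 1017)*(b(-61, 31) - 3042) = ((9 - 3*27) - 1017)*(7 - 3042) = ((9 - 81) - 1017)*(-3035) = (-72 - 1017)*(-3035) = -1089*(-3035) = 3305115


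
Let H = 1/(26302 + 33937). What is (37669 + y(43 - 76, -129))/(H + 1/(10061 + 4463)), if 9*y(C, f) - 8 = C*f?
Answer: 300344778561496/672867 ≈ 4.4637e+8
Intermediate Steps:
H = 1/60239 ≈ 1.6601e-5
y(C, f) = 8/9 + C*f/9 (y(C, f) = 8/9 + (C*f)/9 = 8/9 + C*f/9)
(37669 + y(43 - 76, -129))/(H + 1/(10061 + 4463)) = (37669 + (8/9 + (1/9)*(43 - 76)*(-129)))/(1/60239 + 1/(10061 + 4463)) = (37669 + (8/9 + (1/9)*(-33)*(-129)))/(1/60239 + 1/14524) = (37669 + (8/9 + 473))/(1/60239 + 1/14524) = (37669 + 4265/9)/(74763/874911236) = (343286/9)*(874911236/74763) = 300344778561496/672867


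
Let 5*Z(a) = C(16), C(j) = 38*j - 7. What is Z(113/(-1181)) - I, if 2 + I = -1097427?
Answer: 5487746/5 ≈ 1.0976e+6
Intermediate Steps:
I = -1097429 (I = -2 - 1097427 = -1097429)
C(j) = -7 + 38*j
Z(a) = 601/5 (Z(a) = (-7 + 38*16)/5 = (-7 + 608)/5 = (⅕)*601 = 601/5)
Z(113/(-1181)) - I = 601/5 - 1*(-1097429) = 601/5 + 1097429 = 5487746/5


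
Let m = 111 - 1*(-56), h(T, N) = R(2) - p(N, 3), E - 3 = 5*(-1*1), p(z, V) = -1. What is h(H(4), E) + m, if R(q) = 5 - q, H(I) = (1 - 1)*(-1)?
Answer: 171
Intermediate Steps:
H(I) = 0 (H(I) = 0*(-1) = 0)
E = -2 (E = 3 + 5*(-1*1) = 3 + 5*(-1) = 3 - 5 = -2)
h(T, N) = 4 (h(T, N) = (5 - 1*2) - 1*(-1) = (5 - 2) + 1 = 3 + 1 = 4)
m = 167 (m = 111 + 56 = 167)
h(H(4), E) + m = 4 + 167 = 171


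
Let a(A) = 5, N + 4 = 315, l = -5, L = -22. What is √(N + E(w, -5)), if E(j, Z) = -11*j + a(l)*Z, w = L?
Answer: 4*√33 ≈ 22.978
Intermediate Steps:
w = -22
N = 311 (N = -4 + 315 = 311)
E(j, Z) = -11*j + 5*Z
√(N + E(w, -5)) = √(311 + (-11*(-22) + 5*(-5))) = √(311 + (242 - 25)) = √(311 + 217) = √528 = 4*√33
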